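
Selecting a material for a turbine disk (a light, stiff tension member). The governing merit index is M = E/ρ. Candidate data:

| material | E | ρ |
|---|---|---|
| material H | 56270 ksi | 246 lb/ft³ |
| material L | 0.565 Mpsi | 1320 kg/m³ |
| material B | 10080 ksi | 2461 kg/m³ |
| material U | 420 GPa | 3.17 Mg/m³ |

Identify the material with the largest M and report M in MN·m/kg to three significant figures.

In SI units:
  material H: E = 388.0 GPa, ρ = 3941 kg/m³
  material L: E = 3.896 GPa, ρ = 1320 kg/m³
  material B: E = 69.50 GPa, ρ = 2461 kg/m³
  material U: E = 420.0 GPa, ρ = 3170 kg/m³
  material U: M = 132 MN·m/kg
  material H: M = 98.5 MN·m/kg
  material B: M = 28.2 MN·m/kg
  material L: M = 2.95 MN·m/kg
Highest index: material U.

material U, M = 132 MN·m/kg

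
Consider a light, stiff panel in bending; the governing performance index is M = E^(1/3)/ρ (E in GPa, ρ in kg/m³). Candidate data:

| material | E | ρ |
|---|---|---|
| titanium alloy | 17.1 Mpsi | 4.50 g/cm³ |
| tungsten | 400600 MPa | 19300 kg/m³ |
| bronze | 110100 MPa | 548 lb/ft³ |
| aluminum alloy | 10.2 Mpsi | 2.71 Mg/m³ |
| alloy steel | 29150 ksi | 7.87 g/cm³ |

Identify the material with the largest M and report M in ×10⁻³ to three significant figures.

aluminum alloy, M = 1.52×10⁻³

Normalizing units and computing the index:
  titanium alloy: E = 117.9 GPa, ρ = 4500 kg/m³
  tungsten: E = 400.6 GPa, ρ = 19300 kg/m³
  bronze: E = 110.1 GPa, ρ = 8778 kg/m³
  aluminum alloy: E = 70.33 GPa, ρ = 2710 kg/m³
  alloy steel: E = 201.0 GPa, ρ = 7870 kg/m³
  aluminum alloy: M = 1.52×10⁻³
  titanium alloy: M = 1.09×10⁻³
  alloy steel: M = 0.744×10⁻³
  bronze: M = 0.546×10⁻³
  tungsten: M = 0.382×10⁻³
Aluminum alloy has the largest M.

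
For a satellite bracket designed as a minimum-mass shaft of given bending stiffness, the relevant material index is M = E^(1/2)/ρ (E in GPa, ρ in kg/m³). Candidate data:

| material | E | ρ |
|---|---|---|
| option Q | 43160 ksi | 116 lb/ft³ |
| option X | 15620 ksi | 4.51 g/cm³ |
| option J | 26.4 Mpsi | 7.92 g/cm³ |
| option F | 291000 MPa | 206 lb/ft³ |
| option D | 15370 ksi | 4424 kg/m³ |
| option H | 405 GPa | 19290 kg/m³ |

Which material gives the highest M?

option Q

Convert each candidate to consistent units, then evaluate M:
  option Q: E = 297.6 GPa, ρ = 1858 kg/m³
  option X: E = 107.7 GPa, ρ = 4510 kg/m³
  option J: E = 182.0 GPa, ρ = 7920 kg/m³
  option F: E = 291.0 GPa, ρ = 3300 kg/m³
  option D: E = 106.0 GPa, ρ = 4424 kg/m³
  option H: E = 405.0 GPa, ρ = 19290 kg/m³
  option Q: M = 9.28×10⁻³
  option F: M = 5.17×10⁻³
  option D: M = 2.33×10⁻³
  option X: M = 2.30×10⁻³
  option J: M = 1.70×10⁻³
  option H: M = 1.04×10⁻³
Highest index: option Q.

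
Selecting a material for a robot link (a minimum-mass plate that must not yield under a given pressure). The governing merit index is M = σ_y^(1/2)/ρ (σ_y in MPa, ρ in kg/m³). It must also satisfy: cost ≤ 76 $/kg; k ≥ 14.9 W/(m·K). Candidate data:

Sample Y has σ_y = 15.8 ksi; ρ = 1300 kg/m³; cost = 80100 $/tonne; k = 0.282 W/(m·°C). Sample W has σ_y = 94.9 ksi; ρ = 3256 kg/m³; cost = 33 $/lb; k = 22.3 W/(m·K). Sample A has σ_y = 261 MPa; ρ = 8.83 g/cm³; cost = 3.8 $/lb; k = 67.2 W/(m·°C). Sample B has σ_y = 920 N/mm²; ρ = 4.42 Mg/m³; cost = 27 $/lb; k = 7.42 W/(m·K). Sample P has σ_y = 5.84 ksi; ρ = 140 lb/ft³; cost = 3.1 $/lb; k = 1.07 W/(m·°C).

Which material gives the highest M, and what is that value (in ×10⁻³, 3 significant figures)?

Screen on constraints: cost ≤ 76 $/kg; k ≥ 14.9 W/(m·K). Survivors: sample W, sample A.
In SI units:
  sample W: σ_y = 654.3 MPa, ρ = 3256 kg/m³
  sample A: σ_y = 261.0 MPa, ρ = 8830 kg/m³
  sample W: M = 7.86×10⁻³
  sample A: M = 1.83×10⁻³
The maximum is for sample W.

sample W, M = 7.86×10⁻³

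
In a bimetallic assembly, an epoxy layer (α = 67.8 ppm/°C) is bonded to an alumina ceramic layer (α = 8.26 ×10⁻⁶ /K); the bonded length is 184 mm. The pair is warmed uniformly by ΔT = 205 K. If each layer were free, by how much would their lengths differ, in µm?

Δα = |67.8 − 8.26|×10⁻⁶/K = 59.5×10⁻⁶/K.
ΔL_mismatch = Δα·L·ΔT = 59.5×10⁻⁶ × 184.0 mm × 205.0 K = 2250 µm.

2250 µm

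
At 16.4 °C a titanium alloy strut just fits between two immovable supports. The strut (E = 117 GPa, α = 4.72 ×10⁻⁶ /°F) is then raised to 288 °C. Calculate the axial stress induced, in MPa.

270 MPa

α = 4.72×10⁻⁶/°F × 9/5 = 8.50×10⁻⁶/K.
ΔT = 271.6 K. Constrained thermal stress σ = E·α·ΔT = 117.0×10³ MPa × 8.50×10⁻⁶ × 271.6 = 270 MPa (compressive).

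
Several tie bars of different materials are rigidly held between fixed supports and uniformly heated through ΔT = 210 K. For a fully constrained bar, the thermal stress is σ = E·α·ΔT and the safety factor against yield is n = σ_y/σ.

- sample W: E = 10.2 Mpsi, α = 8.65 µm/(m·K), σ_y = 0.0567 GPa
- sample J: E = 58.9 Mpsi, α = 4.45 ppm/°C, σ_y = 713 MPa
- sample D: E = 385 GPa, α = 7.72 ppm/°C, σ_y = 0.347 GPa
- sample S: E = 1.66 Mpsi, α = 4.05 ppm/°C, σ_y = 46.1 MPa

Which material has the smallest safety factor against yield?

With everything in SI (GPa, ×10⁻⁶/K, MPa):
  sample W: E = 70.33, α = 8.65, σ_y = 56.70 → σ = 128 MPa, n = 0.444
  sample J: E = 406.1, α = 4.45, σ_y = 713.0 → σ = 380 MPa, n = 1.88
  sample D: E = 385.0, α = 7.72, σ_y = 347.0 → σ = 624 MPa, n = 0.556
  sample S: E = 11.45, α = 4.05, σ_y = 46.10 → σ = 9.73 MPa, n = 4.74
Smallest n: sample W with n = 0.444.

sample W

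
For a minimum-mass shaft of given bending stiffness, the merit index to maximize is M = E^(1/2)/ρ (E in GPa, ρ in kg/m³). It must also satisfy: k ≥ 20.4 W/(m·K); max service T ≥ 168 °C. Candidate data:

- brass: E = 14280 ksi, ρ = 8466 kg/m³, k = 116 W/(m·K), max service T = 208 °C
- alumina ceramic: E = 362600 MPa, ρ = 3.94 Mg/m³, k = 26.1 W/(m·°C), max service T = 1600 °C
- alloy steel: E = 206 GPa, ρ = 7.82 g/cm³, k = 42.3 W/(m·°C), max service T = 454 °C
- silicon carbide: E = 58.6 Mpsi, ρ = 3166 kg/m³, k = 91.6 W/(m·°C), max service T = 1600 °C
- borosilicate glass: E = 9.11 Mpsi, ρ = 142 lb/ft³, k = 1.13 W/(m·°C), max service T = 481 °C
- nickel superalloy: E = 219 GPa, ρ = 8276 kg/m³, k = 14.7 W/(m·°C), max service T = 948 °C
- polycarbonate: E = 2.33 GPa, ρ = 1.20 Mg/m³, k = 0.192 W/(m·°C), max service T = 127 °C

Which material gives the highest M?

Screen on constraints: k ≥ 20.4 W/(m·K); max service T ≥ 168 °C. Survivors: brass, alumina ceramic, alloy steel, silicon carbide.
After converting to SI:
  brass: E = 98.46 GPa, ρ = 8466 kg/m³
  alumina ceramic: E = 362.6 GPa, ρ = 3940 kg/m³
  alloy steel: E = 206.0 GPa, ρ = 7820 kg/m³
  silicon carbide: E = 404.0 GPa, ρ = 3166 kg/m³
  silicon carbide: M = 6.35×10⁻³
  alumina ceramic: M = 4.83×10⁻³
  alloy steel: M = 1.84×10⁻³
  brass: M = 1.17×10⁻³
Silicon carbide has the largest M.

silicon carbide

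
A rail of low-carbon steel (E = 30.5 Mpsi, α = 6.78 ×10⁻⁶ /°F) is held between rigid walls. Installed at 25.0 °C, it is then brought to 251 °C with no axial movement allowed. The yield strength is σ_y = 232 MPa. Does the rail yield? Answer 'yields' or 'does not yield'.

E = 30.5 Mpsi = 210.3 GPa.
α = 6.78×10⁻⁶/°F × 9/5 = 12.2×10⁻⁶/K.
ΔT = 226.0 K. Constrained thermal stress σ = E·α·ΔT = 210.3×10³ MPa × 12.2×10⁻⁶ × 226.0 = 580 MPa (compressive).
Compare to σ_y = 232 MPa: σ ≥ σ_y, so it yields.

yields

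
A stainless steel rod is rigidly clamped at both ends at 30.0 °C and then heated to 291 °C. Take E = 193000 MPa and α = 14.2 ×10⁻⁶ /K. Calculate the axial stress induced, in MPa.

715 MPa

E = 193000 MPa = 193.0 GPa.
ΔT = 261.0 K. Constrained thermal stress σ = E·α·ΔT = 193.0×10³ MPa × 14.2×10⁻⁶ × 261.0 = 715 MPa (compressive).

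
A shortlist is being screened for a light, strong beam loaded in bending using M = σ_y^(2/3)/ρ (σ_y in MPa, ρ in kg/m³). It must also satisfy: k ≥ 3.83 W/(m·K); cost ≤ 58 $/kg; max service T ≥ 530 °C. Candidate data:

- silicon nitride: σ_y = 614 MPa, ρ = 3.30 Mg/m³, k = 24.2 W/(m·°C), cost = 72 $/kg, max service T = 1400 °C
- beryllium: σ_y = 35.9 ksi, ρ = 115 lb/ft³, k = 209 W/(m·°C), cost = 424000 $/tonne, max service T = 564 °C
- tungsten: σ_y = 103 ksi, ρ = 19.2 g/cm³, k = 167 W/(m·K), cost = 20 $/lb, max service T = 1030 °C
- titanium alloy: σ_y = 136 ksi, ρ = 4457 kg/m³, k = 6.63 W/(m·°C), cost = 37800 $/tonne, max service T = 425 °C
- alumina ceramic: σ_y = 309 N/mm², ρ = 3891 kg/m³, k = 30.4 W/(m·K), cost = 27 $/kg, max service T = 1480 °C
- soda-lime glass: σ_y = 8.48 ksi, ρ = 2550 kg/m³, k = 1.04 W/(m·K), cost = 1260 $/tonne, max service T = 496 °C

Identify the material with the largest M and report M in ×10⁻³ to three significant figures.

Screen on constraints: k ≥ 3.83 W/(m·K); cost ≤ 58 $/kg; max service T ≥ 530 °C. Survivors: tungsten, alumina ceramic.
Putting every candidate on a common basis:
  tungsten: σ_y = 710.2 MPa, ρ = 19200 kg/m³
  alumina ceramic: σ_y = 309.0 MPa, ρ = 3891 kg/m³
  alumina ceramic: M = 11.7×10⁻³
  tungsten: M = 4.15×10⁻³
Alumina ceramic ranks first.

alumina ceramic, M = 11.7×10⁻³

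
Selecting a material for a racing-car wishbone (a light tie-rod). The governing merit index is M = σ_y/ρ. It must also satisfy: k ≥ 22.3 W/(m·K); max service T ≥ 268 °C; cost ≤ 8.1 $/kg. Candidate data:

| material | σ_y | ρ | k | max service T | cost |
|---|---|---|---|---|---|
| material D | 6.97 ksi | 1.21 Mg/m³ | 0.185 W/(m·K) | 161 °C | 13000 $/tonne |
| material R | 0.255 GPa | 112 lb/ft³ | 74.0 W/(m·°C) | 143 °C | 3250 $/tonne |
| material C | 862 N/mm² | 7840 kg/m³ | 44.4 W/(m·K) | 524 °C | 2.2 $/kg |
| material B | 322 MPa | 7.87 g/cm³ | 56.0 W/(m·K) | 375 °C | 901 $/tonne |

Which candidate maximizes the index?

Screen on constraints: k ≥ 22.3 W/(m·K); max service T ≥ 268 °C; cost ≤ 8.1 $/kg. Survivors: material C, material B.
Convert each candidate to consistent units, then evaluate M:
  material C: σ_y = 862.0 MPa, ρ = 7840 kg/m³
  material B: σ_y = 322.0 MPa, ρ = 7870 kg/m³
  material C: M = 110 kN·m/kg
  material B: M = 40.9 kN·m/kg
The maximum is for material C.

material C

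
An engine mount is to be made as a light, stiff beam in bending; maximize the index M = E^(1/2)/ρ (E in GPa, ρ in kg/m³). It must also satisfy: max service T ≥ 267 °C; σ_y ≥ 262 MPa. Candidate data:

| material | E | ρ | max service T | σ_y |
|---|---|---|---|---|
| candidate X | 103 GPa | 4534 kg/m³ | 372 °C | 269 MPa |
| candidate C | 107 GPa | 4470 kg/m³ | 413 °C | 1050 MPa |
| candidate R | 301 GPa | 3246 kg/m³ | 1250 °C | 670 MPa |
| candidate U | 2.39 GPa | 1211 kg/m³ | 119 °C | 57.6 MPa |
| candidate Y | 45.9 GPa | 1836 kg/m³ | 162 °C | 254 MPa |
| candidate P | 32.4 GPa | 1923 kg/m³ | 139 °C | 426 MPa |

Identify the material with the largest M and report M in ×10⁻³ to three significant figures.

Screen on constraints: max service T ≥ 267 °C; σ_y ≥ 262 MPa. Survivors: candidate X, candidate C, candidate R.
Evaluate M for each candidate:
  candidate R: M = 5.34×10⁻³
  candidate C: M = 2.31×10⁻³
  candidate X: M = 2.24×10⁻³
Candidate R has the largest M.

candidate R, M = 5.34×10⁻³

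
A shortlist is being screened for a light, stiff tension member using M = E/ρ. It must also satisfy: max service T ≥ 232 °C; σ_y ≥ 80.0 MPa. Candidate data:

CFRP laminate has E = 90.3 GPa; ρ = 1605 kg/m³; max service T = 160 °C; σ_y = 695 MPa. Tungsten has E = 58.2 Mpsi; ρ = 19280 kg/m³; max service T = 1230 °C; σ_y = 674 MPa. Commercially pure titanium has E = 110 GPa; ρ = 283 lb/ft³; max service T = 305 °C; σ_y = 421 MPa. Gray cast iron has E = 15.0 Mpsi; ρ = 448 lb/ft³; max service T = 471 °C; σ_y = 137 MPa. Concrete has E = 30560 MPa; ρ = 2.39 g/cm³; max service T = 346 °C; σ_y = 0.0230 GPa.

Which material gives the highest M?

commercially pure titanium

Screen on constraints: max service T ≥ 232 °C; σ_y ≥ 80.0 MPa. Survivors: tungsten, commercially pure titanium, gray cast iron.
In SI units:
  tungsten: E = 401.3 GPa, ρ = 19280 kg/m³
  commercially pure titanium: E = 110.0 GPa, ρ = 4533 kg/m³
  gray cast iron: E = 103.4 GPa, ρ = 7176 kg/m³
  commercially pure titanium: M = 24.3 MN·m/kg
  tungsten: M = 20.8 MN·m/kg
  gray cast iron: M = 14.4 MN·m/kg
Commercially pure titanium ranks first.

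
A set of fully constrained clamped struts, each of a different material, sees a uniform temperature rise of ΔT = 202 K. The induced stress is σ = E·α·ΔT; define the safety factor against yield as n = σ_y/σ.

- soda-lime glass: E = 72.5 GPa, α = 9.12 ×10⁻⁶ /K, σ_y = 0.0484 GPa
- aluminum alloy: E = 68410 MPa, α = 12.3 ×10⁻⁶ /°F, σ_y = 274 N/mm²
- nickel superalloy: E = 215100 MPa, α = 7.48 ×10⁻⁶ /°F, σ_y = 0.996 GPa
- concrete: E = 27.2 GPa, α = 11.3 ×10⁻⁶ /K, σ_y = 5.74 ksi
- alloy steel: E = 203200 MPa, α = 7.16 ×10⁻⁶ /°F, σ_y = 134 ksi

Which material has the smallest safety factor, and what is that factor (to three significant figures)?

Converting E to GPa, α to ×10⁻⁶/K, σ_y to MPa, then σ and n for each:
  soda-lime glass: E = 72.50, α = 9.12, σ_y = 48.40 → σ = 134 MPa, n = 0.362
  aluminum alloy: E = 68.41, α = 22.1, σ_y = 274.0 → σ = 306 MPa, n = 0.896
  nickel superalloy: E = 215.1, α = 13.5, σ_y = 996.0 → σ = 585 MPa, n = 1.70
  concrete: E = 27.20, α = 11.3, σ_y = 39.58 → σ = 62.1 MPa, n = 0.637
  alloy steel: E = 203.2, α = 12.9, σ_y = 923.9 → σ = 529 MPa, n = 1.75
Soda-lime glass has the lowest safety factor, n = 0.362.

soda-lime glass, n = 0.362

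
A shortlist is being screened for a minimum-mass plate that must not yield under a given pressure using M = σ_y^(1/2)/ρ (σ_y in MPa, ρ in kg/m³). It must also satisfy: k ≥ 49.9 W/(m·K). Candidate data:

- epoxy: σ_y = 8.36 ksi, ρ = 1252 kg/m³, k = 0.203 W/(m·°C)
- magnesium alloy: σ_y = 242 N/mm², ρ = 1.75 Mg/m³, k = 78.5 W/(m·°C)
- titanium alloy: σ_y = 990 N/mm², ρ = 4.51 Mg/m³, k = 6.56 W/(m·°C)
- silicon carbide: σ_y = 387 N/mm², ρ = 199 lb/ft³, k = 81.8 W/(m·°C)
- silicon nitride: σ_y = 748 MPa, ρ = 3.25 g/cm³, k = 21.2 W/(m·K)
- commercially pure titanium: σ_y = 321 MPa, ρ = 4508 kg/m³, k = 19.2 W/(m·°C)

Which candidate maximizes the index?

Screen on constraints: k ≥ 49.9 W/(m·K). Survivors: magnesium alloy, silicon carbide.
In SI units:
  magnesium alloy: σ_y = 242.0 MPa, ρ = 1750 kg/m³
  silicon carbide: σ_y = 387.0 MPa, ρ = 3188 kg/m³
  magnesium alloy: M = 8.89×10⁻³
  silicon carbide: M = 6.17×10⁻³
Magnesium alloy ranks first.

magnesium alloy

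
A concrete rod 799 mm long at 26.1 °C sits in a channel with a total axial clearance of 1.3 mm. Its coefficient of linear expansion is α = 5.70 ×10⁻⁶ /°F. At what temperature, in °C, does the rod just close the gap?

185 °C

α = 5.70×10⁻⁶/°F × 9/5 = 10.3×10⁻⁶/K.
α·L₀·ΔT = 1.3 mm ⇒ ΔT = 1.3 / (10.3×10⁻⁶ × 799.0) = 158.6 K.
T = 26.1 + 158.6 = 184.7 °C.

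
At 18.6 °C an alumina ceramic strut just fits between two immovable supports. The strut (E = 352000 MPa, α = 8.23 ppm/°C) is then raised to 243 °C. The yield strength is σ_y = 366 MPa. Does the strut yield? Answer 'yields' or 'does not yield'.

yields

E = 352000 MPa = 352.0 GPa.
ΔT = 224.4 K. Constrained thermal stress σ = E·α·ΔT = 352.0×10³ MPa × 8.23×10⁻⁶ × 224.4 = 650 MPa (compressive).
Compare to σ_y = 366 MPa: σ ≥ σ_y, so it yields.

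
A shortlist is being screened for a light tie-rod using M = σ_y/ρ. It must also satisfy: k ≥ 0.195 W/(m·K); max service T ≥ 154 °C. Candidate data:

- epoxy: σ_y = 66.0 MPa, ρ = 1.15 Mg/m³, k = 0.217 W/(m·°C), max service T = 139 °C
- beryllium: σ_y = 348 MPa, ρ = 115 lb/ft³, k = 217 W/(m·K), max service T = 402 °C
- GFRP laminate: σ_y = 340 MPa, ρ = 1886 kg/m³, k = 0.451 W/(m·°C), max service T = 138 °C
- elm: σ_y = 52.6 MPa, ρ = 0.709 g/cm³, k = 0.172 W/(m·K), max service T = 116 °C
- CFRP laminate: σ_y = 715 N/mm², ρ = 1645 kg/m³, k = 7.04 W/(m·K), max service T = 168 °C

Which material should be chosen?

CFRP laminate

Screen on constraints: k ≥ 0.195 W/(m·K); max service T ≥ 154 °C. Survivors: beryllium, CFRP laminate.
Putting every candidate on a common basis:
  beryllium: σ_y = 348.0 MPa, ρ = 1842 kg/m³
  CFRP laminate: σ_y = 715.0 MPa, ρ = 1645 kg/m³
  CFRP laminate: M = 435 kN·m/kg
  beryllium: M = 189 kN·m/kg
CFRP laminate ranks first.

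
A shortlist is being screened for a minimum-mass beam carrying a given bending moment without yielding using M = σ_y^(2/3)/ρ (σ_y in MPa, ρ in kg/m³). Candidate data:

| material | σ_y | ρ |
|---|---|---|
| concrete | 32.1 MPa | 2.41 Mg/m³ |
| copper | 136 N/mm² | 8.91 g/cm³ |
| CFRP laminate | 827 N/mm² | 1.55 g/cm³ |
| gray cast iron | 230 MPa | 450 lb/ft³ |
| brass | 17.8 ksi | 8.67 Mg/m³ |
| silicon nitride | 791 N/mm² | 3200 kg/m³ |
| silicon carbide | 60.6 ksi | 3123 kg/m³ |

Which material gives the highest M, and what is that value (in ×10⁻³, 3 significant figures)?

CFRP laminate, M = 56.8×10⁻³

Convert each candidate to consistent units, then evaluate M:
  concrete: σ_y = 32.10 MPa, ρ = 2410 kg/m³
  copper: σ_y = 136.0 MPa, ρ = 8910 kg/m³
  CFRP laminate: σ_y = 827.0 MPa, ρ = 1550 kg/m³
  gray cast iron: σ_y = 230.0 MPa, ρ = 7208 kg/m³
  brass: σ_y = 122.7 MPa, ρ = 8670 kg/m³
  silicon nitride: σ_y = 791.0 MPa, ρ = 3200 kg/m³
  silicon carbide: σ_y = 417.8 MPa, ρ = 3123 kg/m³
  CFRP laminate: M = 56.8×10⁻³
  silicon nitride: M = 26.7×10⁻³
  silicon carbide: M = 17.9×10⁻³
  gray cast iron: M = 5.21×10⁻³
  concrete: M = 4.19×10⁻³
  copper: M = 2.97×10⁻³
  brass: M = 2.85×10⁻³
CFRP laminate has the largest M.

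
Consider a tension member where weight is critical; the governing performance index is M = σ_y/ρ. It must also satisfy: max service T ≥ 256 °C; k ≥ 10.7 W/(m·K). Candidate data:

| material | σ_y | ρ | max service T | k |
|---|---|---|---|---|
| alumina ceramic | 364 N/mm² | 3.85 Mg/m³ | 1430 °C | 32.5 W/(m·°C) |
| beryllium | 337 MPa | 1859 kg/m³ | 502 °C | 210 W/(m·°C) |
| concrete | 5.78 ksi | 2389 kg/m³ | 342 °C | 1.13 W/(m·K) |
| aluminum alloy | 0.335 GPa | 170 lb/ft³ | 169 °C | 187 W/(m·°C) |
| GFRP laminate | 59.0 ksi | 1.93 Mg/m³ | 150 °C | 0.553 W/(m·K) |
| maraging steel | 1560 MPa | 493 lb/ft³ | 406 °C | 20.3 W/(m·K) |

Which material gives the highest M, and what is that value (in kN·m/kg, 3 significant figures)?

Screen on constraints: max service T ≥ 256 °C; k ≥ 10.7 W/(m·K). Survivors: alumina ceramic, beryllium, maraging steel.
After converting to SI:
  alumina ceramic: σ_y = 364.0 MPa, ρ = 3850 kg/m³
  beryllium: σ_y = 337.0 MPa, ρ = 1859 kg/m³
  maraging steel: σ_y = 1560 MPa, ρ = 7897 kg/m³
  maraging steel: M = 198 kN·m/kg
  beryllium: M = 181 kN·m/kg
  alumina ceramic: M = 94.5 kN·m/kg
Highest index: maraging steel.

maraging steel, M = 198 kN·m/kg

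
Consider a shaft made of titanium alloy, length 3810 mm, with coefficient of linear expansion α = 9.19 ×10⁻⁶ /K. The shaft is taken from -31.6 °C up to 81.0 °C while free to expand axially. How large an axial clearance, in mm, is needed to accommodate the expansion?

ΔT = 81.0 − (-31.6) = 112.6 K.
ΔL = α·L₀·ΔT = 9.19×10⁻⁶ × 3810 mm × 112.6 K = 3.94 mm.

3.94 mm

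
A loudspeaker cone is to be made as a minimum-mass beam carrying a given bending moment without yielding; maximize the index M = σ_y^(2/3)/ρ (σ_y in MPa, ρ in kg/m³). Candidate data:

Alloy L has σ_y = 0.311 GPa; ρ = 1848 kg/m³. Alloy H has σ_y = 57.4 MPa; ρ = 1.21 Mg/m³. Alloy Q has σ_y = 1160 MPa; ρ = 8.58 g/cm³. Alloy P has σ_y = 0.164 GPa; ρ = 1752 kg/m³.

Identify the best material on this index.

alloy L

In SI units:
  alloy L: σ_y = 311.0 MPa, ρ = 1848 kg/m³
  alloy H: σ_y = 57.40 MPa, ρ = 1210 kg/m³
  alloy Q: σ_y = 1160 MPa, ρ = 8580 kg/m³
  alloy P: σ_y = 164.0 MPa, ρ = 1752 kg/m³
  alloy L: M = 24.8×10⁻³
  alloy P: M = 17.1×10⁻³
  alloy Q: M = 12.9×10⁻³
  alloy H: M = 12.3×10⁻³
The maximum is for alloy L.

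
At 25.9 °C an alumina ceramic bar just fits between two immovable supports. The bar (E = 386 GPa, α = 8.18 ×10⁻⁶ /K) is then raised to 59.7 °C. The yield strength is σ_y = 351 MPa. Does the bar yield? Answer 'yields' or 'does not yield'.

does not yield

ΔT = 33.80 K. Constrained thermal stress σ = E·α·ΔT = 386.0×10³ MPa × 8.18×10⁻⁶ × 33.80 = 107 MPa (compressive).
Compare to σ_y = 351 MPa: σ < σ_y, so it does not yield.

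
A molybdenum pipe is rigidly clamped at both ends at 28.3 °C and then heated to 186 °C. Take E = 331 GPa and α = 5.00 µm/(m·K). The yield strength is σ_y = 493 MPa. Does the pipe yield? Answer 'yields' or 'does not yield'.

ΔT = 157.7 K. Constrained thermal stress σ = E·α·ΔT = 331.0×10³ MPa × 5.00×10⁻⁶ × 157.7 = 261 MPa (compressive).
Compare to σ_y = 493 MPa: σ < σ_y, so it does not yield.

does not yield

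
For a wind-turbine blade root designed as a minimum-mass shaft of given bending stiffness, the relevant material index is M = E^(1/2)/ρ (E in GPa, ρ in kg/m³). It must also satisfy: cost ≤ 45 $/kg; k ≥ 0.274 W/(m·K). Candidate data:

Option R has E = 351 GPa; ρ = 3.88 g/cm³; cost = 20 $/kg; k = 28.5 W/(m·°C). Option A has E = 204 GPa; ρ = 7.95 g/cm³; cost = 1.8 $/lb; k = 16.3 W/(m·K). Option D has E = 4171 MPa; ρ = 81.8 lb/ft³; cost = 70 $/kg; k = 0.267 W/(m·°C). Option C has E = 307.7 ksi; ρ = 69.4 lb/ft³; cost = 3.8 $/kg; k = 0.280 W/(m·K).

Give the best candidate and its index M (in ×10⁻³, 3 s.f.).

Screen on constraints: cost ≤ 45 $/kg; k ≥ 0.274 W/(m·K). Survivors: option R, option A, option C.
Putting every candidate on a common basis:
  option R: E = 351.0 GPa, ρ = 3880 kg/m³
  option A: E = 204.0 GPa, ρ = 7950 kg/m³
  option C: E = 2.122 GPa, ρ = 1112 kg/m³
  option R: M = 4.83×10⁻³
  option A: M = 1.80×10⁻³
  option C: M = 1.31×10⁻³
Option R ranks first.

option R, M = 4.83×10⁻³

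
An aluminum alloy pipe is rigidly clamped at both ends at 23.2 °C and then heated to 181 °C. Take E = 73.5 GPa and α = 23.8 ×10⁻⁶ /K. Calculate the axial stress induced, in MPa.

ΔT = 157.8 K. Constrained thermal stress σ = E·α·ΔT = 73.50×10³ MPa × 23.8×10⁻⁶ × 157.8 = 276 MPa (compressive).

276 MPa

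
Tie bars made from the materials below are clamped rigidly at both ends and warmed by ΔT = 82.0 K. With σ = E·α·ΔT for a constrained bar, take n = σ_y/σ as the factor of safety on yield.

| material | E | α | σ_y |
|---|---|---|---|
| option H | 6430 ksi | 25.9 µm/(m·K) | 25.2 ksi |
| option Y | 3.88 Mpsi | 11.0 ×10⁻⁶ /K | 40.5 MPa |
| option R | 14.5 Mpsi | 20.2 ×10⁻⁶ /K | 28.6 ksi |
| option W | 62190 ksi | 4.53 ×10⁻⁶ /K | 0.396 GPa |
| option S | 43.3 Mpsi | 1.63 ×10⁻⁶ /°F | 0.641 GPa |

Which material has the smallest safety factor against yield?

Converting E to GPa, α to ×10⁻⁶/K, σ_y to MPa, then σ and n for each:
  option H: E = 44.33, α = 25.9, σ_y = 173.7 → σ = 94.2 MPa, n = 1.85
  option Y: E = 26.75, α = 11.0, σ_y = 40.50 → σ = 24.1 MPa, n = 1.68
  option R: E = 99.97, α = 20.2, σ_y = 197.2 → σ = 166 MPa, n = 1.19
  option W: E = 428.8, α = 4.53, σ_y = 396.0 → σ = 159 MPa, n = 2.49
  option S: E = 298.5, α = 2.93, σ_y = 641.0 → σ = 71.8 MPa, n = 8.92
Smallest n: option R with n = 1.19.

option R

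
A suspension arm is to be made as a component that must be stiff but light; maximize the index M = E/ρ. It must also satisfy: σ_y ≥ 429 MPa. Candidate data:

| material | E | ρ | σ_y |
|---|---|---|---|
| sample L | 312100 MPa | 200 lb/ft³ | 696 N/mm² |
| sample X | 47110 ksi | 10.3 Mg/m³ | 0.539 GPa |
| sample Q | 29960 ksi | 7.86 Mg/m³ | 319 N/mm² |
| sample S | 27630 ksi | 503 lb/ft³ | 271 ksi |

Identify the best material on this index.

sample L

Screen on constraints: σ_y ≥ 429 MPa. Survivors: sample L, sample X, sample S.
In SI units:
  sample L: E = 312.1 GPa, ρ = 3204 kg/m³
  sample X: E = 324.8 GPa, ρ = 10300 kg/m³
  sample S: E = 190.5 GPa, ρ = 8057 kg/m³
  sample L: M = 97.4 MN·m/kg
  sample X: M = 31.5 MN·m/kg
  sample S: M = 23.6 MN·m/kg
Sample L ranks first.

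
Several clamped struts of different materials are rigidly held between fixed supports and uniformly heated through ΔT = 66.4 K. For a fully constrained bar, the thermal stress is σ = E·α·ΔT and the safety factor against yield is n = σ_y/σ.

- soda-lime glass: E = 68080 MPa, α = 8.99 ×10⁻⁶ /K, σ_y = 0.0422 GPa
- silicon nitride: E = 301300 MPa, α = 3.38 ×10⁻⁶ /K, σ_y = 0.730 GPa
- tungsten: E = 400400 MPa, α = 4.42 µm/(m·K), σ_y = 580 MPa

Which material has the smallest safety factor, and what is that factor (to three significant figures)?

soda-lime glass, n = 1.04

Converting E to GPa, α to ×10⁻⁶/K, σ_y to MPa, then σ and n for each:
  soda-lime glass: E = 68.08, α = 8.99, σ_y = 42.20 → σ = 40.6 MPa, n = 1.04
  silicon nitride: E = 301.3, α = 3.38, σ_y = 730.0 → σ = 67.6 MPa, n = 10.8
  tungsten: E = 400.4, α = 4.42, σ_y = 580.0 → σ = 118 MPa, n = 4.94
Smallest n: soda-lime glass with n = 1.04.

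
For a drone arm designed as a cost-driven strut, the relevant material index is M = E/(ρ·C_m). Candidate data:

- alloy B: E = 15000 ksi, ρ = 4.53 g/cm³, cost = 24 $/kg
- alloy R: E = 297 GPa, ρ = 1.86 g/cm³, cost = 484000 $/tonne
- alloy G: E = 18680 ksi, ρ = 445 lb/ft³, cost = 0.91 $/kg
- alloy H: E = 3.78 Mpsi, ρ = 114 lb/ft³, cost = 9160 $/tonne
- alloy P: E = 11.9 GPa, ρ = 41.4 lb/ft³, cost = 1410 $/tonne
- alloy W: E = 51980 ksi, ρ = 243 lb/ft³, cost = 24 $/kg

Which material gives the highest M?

Convert each candidate to consistent units, then evaluate M:
  alloy B: E = 103.4 GPa, ρ = 4530 kg/m³, cost = 24.00 $/kg
  alloy R: E = 297.0 GPa, ρ = 1860 kg/m³, cost = 484.0 $/kg
  alloy G: E = 128.8 GPa, ρ = 7128 kg/m³, cost = 0.9100 $/kg
  alloy H: E = 26.06 GPa, ρ = 1826 kg/m³, cost = 9.160 $/kg
  alloy P: E = 11.90 GPa, ρ = 663.2 kg/m³, cost = 1.410 $/kg
  alloy W: E = 358.4 GPa, ρ = 3892 kg/m³, cost = 24.00 $/kg
  alloy G: M = 19.9 MN·m per $
  alloy P: M = 12.7 MN·m per $
  alloy W: M = 3.84 MN·m per $
  alloy H: M = 1.56 MN·m per $
  alloy B: M = 0.951 MN·m per $
  alloy R: M = 0.330 MN·m per $
The maximum is for alloy G.

alloy G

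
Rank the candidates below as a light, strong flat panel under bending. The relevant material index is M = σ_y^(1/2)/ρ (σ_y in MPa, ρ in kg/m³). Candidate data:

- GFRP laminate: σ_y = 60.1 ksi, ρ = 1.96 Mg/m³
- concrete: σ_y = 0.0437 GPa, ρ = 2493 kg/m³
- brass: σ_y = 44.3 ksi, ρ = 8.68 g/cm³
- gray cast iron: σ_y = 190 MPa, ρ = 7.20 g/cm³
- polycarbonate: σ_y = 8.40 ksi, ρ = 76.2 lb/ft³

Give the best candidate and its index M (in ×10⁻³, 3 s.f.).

Normalizing units and computing the index:
  GFRP laminate: σ_y = 414.4 MPa, ρ = 1960 kg/m³
  concrete: σ_y = 43.70 MPa, ρ = 2493 kg/m³
  brass: σ_y = 305.4 MPa, ρ = 8680 kg/m³
  gray cast iron: σ_y = 190.0 MPa, ρ = 7200 kg/m³
  polycarbonate: σ_y = 57.92 MPa, ρ = 1221 kg/m³
  GFRP laminate: M = 10.4×10⁻³
  polycarbonate: M = 6.23×10⁻³
  concrete: M = 2.65×10⁻³
  brass: M = 2.01×10⁻³
  gray cast iron: M = 1.91×10⁻³
The maximum is for GFRP laminate.

GFRP laminate, M = 10.4×10⁻³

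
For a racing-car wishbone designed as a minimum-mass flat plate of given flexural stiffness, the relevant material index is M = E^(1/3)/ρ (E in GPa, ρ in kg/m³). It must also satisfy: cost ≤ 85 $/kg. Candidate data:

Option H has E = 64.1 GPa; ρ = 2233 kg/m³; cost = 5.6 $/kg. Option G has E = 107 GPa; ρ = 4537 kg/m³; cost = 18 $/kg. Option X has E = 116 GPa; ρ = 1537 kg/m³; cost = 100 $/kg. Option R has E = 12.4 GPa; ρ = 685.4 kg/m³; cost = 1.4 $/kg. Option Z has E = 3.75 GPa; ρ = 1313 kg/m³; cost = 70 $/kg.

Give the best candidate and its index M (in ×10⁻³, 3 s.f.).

option R, M = 3.38×10⁻³

Screen on constraints: cost ≤ 85 $/kg. Survivors: option H, option G, option R, option Z.
Computing M directly (units already consistent):
  option R: M = 3.38×10⁻³
  option H: M = 1.79×10⁻³
  option Z: M = 1.18×10⁻³
  option G: M = 1.05×10⁻³
Option R ranks first.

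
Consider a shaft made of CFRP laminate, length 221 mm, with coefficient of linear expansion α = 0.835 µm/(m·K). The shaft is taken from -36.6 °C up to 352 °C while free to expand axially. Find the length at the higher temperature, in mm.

221.07 mm

ΔT = 352 − (-36.6) = 388.6 K.
ΔL = α·L₀·ΔT = 0.835×10⁻⁶ × 221 mm × 388.6 K = 0.0717 mm.
L = L₀ + ΔL = 221 + 0.0717 = 221.07 mm.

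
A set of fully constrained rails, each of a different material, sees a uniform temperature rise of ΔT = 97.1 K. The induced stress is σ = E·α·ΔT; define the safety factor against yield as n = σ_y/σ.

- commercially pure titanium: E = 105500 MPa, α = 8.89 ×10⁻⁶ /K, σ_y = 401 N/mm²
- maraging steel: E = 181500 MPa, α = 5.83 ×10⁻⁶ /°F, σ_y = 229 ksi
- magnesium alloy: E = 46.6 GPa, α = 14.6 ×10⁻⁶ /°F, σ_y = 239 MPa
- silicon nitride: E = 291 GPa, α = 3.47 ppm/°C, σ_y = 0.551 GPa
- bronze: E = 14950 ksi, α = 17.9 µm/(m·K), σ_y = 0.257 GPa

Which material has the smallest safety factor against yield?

Per material, after unit conversion:
  commercially pure titanium: E = 105.5, α = 8.89, σ_y = 401.0 → σ = 91.1 MPa, n = 4.40
  maraging steel: E = 181.5, α = 10.5, σ_y = 1579 → σ = 185 MPa, n = 8.54
  magnesium alloy: E = 46.60, α = 26.3, σ_y = 239.0 → σ = 119 MPa, n = 2.01
  silicon nitride: E = 291.0, α = 3.47, σ_y = 551.0 → σ = 98.0 MPa, n = 5.62
  bronze: E = 103.1, α = 17.9, σ_y = 257.0 → σ = 179 MPa, n = 1.43
The minimum is bronze at n = 1.43.

bronze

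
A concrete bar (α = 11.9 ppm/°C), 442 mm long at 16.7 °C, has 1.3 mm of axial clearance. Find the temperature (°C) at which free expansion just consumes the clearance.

264 °C

α·L₀·ΔT = 1.3 mm ⇒ ΔT = 1.3 / (11.9×10⁻⁶ × 442.0) = 247.2 K.
T = 16.7 + 247.2 = 263.9 °C.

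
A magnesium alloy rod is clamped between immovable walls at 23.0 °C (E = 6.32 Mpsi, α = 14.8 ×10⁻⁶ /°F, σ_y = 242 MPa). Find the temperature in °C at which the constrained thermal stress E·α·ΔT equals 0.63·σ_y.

154 °C

E = 6.32 Mpsi = 43.57 GPa.
α = 14.8×10⁻⁶/°F × 9/5 = 26.6×10⁻⁶/K.
E·α·ΔT = 152.5 MPa ⇒ ΔT = 152.5 / (43.57×10³ × 26.6×10⁻⁶) = 131.3 K.
T = 23.0 + 131.3 = 154.3 °C.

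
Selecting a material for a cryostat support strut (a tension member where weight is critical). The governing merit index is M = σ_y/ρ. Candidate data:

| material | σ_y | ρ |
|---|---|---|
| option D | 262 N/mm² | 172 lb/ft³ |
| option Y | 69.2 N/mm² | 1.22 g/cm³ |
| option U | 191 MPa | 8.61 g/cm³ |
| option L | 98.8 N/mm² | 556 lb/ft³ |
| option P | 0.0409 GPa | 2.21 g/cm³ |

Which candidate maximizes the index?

Convert each candidate to consistent units, then evaluate M:
  option D: σ_y = 262.0 MPa, ρ = 2755 kg/m³
  option Y: σ_y = 69.20 MPa, ρ = 1220 kg/m³
  option U: σ_y = 191.0 MPa, ρ = 8610 kg/m³
  option L: σ_y = 98.80 MPa, ρ = 8906 kg/m³
  option P: σ_y = 40.90 MPa, ρ = 2210 kg/m³
  option D: M = 95.1 kN·m/kg
  option Y: M = 56.7 kN·m/kg
  option U: M = 22.2 kN·m/kg
  option P: M = 18.5 kN·m/kg
  option L: M = 11.1 kN·m/kg
Option D ranks first.

option D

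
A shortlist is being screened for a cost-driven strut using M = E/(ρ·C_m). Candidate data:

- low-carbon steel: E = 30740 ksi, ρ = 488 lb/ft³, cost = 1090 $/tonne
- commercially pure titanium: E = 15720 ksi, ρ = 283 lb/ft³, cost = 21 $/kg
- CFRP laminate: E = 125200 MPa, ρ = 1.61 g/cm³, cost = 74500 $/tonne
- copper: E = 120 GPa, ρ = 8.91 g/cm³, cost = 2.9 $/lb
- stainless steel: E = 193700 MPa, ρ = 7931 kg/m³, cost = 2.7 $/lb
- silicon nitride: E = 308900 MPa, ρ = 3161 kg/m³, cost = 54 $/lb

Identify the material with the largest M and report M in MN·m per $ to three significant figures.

After converting to SI:
  low-carbon steel: E = 211.9 GPa, ρ = 7817 kg/m³, cost = 1.090 $/kg
  commercially pure titanium: E = 108.4 GPa, ρ = 4533 kg/m³, cost = 21.00 $/kg
  CFRP laminate: E = 125.2 GPa, ρ = 1610 kg/m³, cost = 74.50 $/kg
  copper: E = 120.0 GPa, ρ = 8910 kg/m³, cost = 6.393 $/kg
  stainless steel: E = 193.7 GPa, ρ = 7931 kg/m³, cost = 5.952 $/kg
  silicon nitride: E = 308.9 GPa, ρ = 3161 kg/m³, cost = 119.0 $/kg
  low-carbon steel: M = 24.9 MN·m per $
  stainless steel: M = 4.10 MN·m per $
  copper: M = 2.11 MN·m per $
  commercially pure titanium: M = 1.14 MN·m per $
  CFRP laminate: M = 1.04 MN·m per $
  silicon nitride: M = 0.821 MN·m per $
Low-carbon steel ranks first.

low-carbon steel, M = 24.9 MN·m per $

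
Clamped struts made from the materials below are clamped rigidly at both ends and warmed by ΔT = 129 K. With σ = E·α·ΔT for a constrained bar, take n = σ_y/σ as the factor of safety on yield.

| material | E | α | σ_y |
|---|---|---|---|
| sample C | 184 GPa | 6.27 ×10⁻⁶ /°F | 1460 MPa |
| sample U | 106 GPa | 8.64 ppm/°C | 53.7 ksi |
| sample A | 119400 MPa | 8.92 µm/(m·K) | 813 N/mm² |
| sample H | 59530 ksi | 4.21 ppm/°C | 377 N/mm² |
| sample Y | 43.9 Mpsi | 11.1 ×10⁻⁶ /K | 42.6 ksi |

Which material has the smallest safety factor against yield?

sample Y

Converting E to GPa, α to ×10⁻⁶/K, σ_y to MPa, then σ and n for each:
  sample C: E = 184.0, α = 11.3, σ_y = 1460 → σ = 268 MPa, n = 5.45
  sample U: E = 106.0, α = 8.64, σ_y = 370.2 → σ = 118 MPa, n = 3.13
  sample A: E = 119.4, α = 8.92, σ_y = 813.0 → σ = 137 MPa, n = 5.92
  sample H: E = 410.4, α = 4.21, σ_y = 377.0 → σ = 223 MPa, n = 1.69
  sample Y: E = 302.7, α = 11.1, σ_y = 293.7 → σ = 433 MPa, n = 0.678
The minimum is sample Y at n = 0.678.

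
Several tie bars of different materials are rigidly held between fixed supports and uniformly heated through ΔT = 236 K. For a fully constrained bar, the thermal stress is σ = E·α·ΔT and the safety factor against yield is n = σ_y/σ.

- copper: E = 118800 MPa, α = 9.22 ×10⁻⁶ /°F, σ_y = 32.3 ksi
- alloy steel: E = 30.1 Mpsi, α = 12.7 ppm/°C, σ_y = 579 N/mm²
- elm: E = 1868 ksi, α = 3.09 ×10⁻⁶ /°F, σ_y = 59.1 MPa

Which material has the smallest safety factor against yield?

Converting E to GPa, α to ×10⁻⁶/K, σ_y to MPa, then σ and n for each:
  copper: E = 118.8, α = 16.6, σ_y = 222.7 → σ = 465 MPa, n = 0.479
  alloy steel: E = 207.5, α = 12.7, σ_y = 579.0 → σ = 622 MPa, n = 0.931
  elm: E = 12.88, α = 5.56, σ_y = 59.10 → σ = 16.9 MPa, n = 3.50
Copper has the lowest safety factor, n = 0.479.

copper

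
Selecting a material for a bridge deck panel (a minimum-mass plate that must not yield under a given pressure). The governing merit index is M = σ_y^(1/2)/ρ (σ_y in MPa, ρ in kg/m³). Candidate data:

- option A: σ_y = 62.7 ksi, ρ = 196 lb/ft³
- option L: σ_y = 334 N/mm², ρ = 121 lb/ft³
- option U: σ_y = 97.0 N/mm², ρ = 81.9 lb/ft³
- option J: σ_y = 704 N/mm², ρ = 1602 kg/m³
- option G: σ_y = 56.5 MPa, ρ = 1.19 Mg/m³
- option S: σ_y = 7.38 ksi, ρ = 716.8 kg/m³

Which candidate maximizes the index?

option J

After converting to SI:
  option A: σ_y = 432.3 MPa, ρ = 3140 kg/m³
  option L: σ_y = 334.0 MPa, ρ = 1938 kg/m³
  option U: σ_y = 97.00 MPa, ρ = 1312 kg/m³
  option J: σ_y = 704.0 MPa, ρ = 1602 kg/m³
  option G: σ_y = 56.50 MPa, ρ = 1190 kg/m³
  option S: σ_y = 50.88 MPa, ρ = 716.8 kg/m³
  option J: M = 16.6×10⁻³
  option S: M = 9.95×10⁻³
  option L: M = 9.43×10⁻³
  option U: M = 7.51×10⁻³
  option A: M = 6.62×10⁻³
  option G: M = 6.32×10⁻³
Option J has the largest M.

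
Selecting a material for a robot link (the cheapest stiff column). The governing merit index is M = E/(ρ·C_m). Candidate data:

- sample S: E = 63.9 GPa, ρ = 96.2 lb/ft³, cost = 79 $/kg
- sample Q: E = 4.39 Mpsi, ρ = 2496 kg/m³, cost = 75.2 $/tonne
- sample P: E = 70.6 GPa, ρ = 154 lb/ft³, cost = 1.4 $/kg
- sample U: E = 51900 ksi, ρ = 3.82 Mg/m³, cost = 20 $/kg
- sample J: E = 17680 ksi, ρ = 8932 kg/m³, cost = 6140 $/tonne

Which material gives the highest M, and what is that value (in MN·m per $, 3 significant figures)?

Convert each candidate to consistent units, then evaluate M:
  sample S: E = 63.90 GPa, ρ = 1541 kg/m³, cost = 79.00 $/kg
  sample Q: E = 30.27 GPa, ρ = 2496 kg/m³, cost = 0.07520 $/kg
  sample P: E = 70.60 GPa, ρ = 2467 kg/m³, cost = 1.400 $/kg
  sample U: E = 357.8 GPa, ρ = 3820 kg/m³, cost = 20.00 $/kg
  sample J: E = 121.9 GPa, ρ = 8932 kg/m³, cost = 6.140 $/kg
  sample Q: M = 161 MN·m per $
  sample P: M = 20.4 MN·m per $
  sample U: M = 4.68 MN·m per $
  sample J: M = 2.22 MN·m per $
  sample S: M = 0.525 MN·m per $
Highest index: sample Q.

sample Q, M = 161 MN·m per $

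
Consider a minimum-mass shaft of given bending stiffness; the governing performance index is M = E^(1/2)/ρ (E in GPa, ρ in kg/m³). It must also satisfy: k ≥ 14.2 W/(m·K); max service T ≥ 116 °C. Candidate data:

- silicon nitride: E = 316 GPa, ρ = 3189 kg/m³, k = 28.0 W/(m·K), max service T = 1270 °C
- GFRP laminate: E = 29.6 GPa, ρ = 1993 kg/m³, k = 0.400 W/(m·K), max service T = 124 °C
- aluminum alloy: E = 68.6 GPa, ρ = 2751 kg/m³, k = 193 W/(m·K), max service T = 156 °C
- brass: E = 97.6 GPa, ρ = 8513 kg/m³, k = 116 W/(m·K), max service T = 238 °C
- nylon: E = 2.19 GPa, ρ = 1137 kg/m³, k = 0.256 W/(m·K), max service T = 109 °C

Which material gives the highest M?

Screen on constraints: k ≥ 14.2 W/(m·K); max service T ≥ 116 °C. Survivors: silicon nitride, aluminum alloy, brass.
Evaluate M for each candidate:
  silicon nitride: M = 5.57×10⁻³
  aluminum alloy: M = 3.01×10⁻³
  brass: M = 1.16×10⁻³
Highest index: silicon nitride.

silicon nitride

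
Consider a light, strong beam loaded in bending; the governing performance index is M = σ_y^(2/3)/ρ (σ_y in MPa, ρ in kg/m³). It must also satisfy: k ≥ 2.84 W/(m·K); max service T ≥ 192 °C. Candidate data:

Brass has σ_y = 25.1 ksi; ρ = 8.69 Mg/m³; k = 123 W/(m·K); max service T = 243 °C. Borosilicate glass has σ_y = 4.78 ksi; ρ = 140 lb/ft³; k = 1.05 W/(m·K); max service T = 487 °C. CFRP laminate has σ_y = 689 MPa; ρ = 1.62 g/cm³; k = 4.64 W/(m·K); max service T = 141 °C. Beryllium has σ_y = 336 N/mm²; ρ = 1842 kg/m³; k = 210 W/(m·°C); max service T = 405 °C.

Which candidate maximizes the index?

Screen on constraints: k ≥ 2.84 W/(m·K); max service T ≥ 192 °C. Survivors: brass, beryllium.
Convert each candidate to consistent units, then evaluate M:
  brass: σ_y = 173.1 MPa, ρ = 8690 kg/m³
  beryllium: σ_y = 336.0 MPa, ρ = 1842 kg/m³
  beryllium: M = 26.2×10⁻³
  brass: M = 3.57×10⁻³
Highest index: beryllium.

beryllium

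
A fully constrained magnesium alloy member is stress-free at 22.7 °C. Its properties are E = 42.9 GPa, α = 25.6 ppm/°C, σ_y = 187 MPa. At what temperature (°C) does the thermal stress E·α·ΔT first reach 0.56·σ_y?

118 °C

E·α·ΔT = 104.7 MPa ⇒ ΔT = 104.7 / (42.90×10³ × 25.6×10⁻⁶) = 95.35 K.
T = 22.7 + 95.35 = 118.1 °C.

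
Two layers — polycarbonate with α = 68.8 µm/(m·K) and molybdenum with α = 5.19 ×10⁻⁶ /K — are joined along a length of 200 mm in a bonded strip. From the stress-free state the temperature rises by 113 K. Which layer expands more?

polycarbonate

α(polycarbonate) = 68.8×10⁻⁶/K vs α(molybdenum) = 5.19×10⁻⁶/K.
Higher α expands more for the same ΔT: polycarbonate.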